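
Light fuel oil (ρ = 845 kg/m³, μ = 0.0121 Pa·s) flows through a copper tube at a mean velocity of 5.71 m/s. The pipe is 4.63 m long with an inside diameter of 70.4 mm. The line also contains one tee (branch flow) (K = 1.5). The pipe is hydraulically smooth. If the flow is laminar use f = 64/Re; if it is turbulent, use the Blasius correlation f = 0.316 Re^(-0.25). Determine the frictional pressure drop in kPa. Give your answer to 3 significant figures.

Reynolds number Re = ρVD/μ = 845 · 5.71 · 0.0704 / 0.0121 = 2.807e+04.
Re > 4000 → turbulent. Smooth-pipe (Blasius): f = 0.316 Re^(-0.25) = 0.316/(2.807e+04)^0.25 = 0.02441.
Total minor-loss coefficient ΣK = 1·1.5 = 1.5.
ΔP = [f·L/D + ΣK]·(ρV²/2) = [0.02441·4.63/0.0704 + 1.5]·(845·5.71²/2) = [1.606 + 1.5]·1.378e+04 = 4.278e+04 Pa.
ΔP = 4.278e+04 Pa = 42.8 kPa.

ΔP ≈ 42.8 kPa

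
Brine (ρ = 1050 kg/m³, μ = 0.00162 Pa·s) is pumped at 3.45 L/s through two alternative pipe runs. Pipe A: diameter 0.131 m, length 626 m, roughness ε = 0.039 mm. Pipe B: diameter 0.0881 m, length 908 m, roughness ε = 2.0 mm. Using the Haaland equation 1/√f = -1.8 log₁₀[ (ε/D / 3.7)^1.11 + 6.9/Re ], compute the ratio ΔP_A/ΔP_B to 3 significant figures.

Pipe A: V = Q/A = 0.00345/0.01348 = 0.256 m/s; Re = 2.173e+04; ε/D = 0.000298; Haaland → f = 0.02577; ΔP_A = f(L/D)(ρV²/2) = 4236 Pa.
Pipe B: V = Q/A = 0.00345/0.006096 = 0.5659 m/s; Re = 3.232e+04; ε/D = 0.0227; Haaland → f = 0.05228; ΔP_B = f(L/D)(ρV²/2) = 9.06e+04 Pa.
ΔP_A/ΔP_B = 4236/9.06e+04 = 0.0467.

ΔP_A/ΔP_B ≈ 0.0467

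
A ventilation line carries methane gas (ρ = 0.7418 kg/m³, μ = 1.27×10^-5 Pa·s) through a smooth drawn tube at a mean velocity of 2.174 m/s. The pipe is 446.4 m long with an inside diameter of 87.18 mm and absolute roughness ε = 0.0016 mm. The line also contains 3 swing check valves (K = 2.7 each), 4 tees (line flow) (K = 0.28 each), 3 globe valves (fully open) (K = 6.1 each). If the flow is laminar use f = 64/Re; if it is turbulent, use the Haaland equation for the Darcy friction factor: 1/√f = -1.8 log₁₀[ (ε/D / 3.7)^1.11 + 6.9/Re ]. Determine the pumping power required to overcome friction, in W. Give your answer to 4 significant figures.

Reynolds number Re = ρVD/μ = 0.7418 · 2.174 · 0.08718 / 1.27e-05 = 1.107e+04.
Re > 4000 → turbulent. Relative roughness ε/D = 1.6e-06/0.08718 = 1.84e-05. Haaland: 1/√f = -1.8 log₁₀[(1.84e-05/3.7)^1.11 + 6.9/1.107e+04] = -1.8 log₁₀[1.29e-06 + 0.000623] = 5.768, so f = 0.03006.
Total minor-loss coefficient ΣK = 3·2.7 + 4·0.28 + 3·6.1 = 27.5.
ΔP = [f·L/D + ΣK]·(ρV²/2) = [0.03006·446.4/0.08718 + 27.5]·(0.7418·2.174²/2) = [153.9 + 27.5]·1.753 = 318 Pa.
Q = V·A = 2.174·0.005969 = 0.01298 m³/s.
Pumping power P = QΔP = 0.01298·318 = 4.1273 W = 4.127 W.

P ≈ 4.127 W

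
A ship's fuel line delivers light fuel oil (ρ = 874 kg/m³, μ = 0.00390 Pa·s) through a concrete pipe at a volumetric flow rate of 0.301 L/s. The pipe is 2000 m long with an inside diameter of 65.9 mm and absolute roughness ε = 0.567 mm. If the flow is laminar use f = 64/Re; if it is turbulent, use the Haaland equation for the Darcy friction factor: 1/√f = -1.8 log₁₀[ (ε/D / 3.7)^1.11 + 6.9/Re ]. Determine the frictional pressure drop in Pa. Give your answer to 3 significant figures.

ΔP ≈ 5070 Pa

Q = 0.301 L/s = 0.301/1000 = 0.000301 m³/s.
Cross-sectional area A = πD²/4 = π(0.0659)²/4 = 0.003411 m²; mean velocity V = Q/A = 0.000301/0.003411 = 0.08825 m/s.
Reynolds number Re = ρVD/μ = 874 · 0.08825 · 0.0659 / 0.0039 = 1303.
Re < 2300 → laminar flow, so f = 64/Re = 64/1303 = 0.04911 (the turbulent correlation is not needed).
Darcy-Weisbach: ΔP = f(L/D)(ρV²/2) = 0.04911·(2000/0.0659)·(874·0.08825²/2) = 0.04911·3.035e+04·3.403 = 5072 Pa.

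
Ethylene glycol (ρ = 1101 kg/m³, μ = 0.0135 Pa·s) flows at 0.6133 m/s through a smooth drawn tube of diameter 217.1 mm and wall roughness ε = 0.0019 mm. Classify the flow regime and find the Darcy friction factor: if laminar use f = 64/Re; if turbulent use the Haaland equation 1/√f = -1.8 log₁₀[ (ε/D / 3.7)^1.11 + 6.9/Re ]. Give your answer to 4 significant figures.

f ≈ 0.03021

Re = ρVD/μ = 1101·0.6133·0.2171/0.0135 = 1.086e+04.
Re > 4000 → turbulent. ε/D = 1.9e-06/0.2171 = 8.75e-06; Haaland: 1/√f = -1.8 log₁₀[5.69e-07 + 0.000635] = 5.754, so f = 0.03021.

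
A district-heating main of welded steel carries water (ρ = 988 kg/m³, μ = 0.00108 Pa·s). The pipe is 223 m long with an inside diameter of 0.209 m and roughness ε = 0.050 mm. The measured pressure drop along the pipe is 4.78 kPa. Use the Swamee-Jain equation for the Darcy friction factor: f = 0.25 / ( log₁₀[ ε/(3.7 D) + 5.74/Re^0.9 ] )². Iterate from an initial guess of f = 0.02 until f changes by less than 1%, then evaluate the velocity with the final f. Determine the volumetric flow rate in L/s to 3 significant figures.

Rearranging Darcy-Weisbach: V = √(2·ΔP·D/(f·L·ρ)). With ε/D = 5e-05/0.209 = 0.000239, iterate starting from f = 0.02:
  f = 0.02 → V = √(2·4780·0.209/(0.02·223·988)) = 0.6734 m/s; Re = ρVD/μ = 1.287e+05; f → 0.01847
  f = 0.01847 → V = 0.7008 m/s; Re = 1.34e+05; f → 0.01836
Converged (Δf/f < 1%). With the final f = 0.01836: V = √(2·4780·0.209/(0.01836·223·988)) = 0.7028 m/s.
Q = V·A = 0.7028·(π/4·0.209²) = 0.02411 m³/s = 24.1 L/s.

Q ≈ 24.1 L/s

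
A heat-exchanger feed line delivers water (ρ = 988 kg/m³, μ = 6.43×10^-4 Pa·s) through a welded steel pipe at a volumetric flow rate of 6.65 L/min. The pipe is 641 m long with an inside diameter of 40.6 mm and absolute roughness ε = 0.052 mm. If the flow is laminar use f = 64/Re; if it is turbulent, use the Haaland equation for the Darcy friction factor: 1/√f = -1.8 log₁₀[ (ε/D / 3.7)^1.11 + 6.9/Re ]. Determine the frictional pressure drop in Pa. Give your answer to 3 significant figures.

ΔP ≈ 2180 Pa

Q = 6.65 L/min = 6.65/60000 = 0.0001108 m³/s.
Cross-sectional area A = πD²/4 = π(0.0406)²/4 = 0.001295 m²; mean velocity V = Q/A = 0.0001108/0.001295 = 0.08561 m/s.
Reynolds number Re = ρVD/μ = 988 · 0.08561 · 0.0406 / 0.000643 = 5341.
Re > 4000 → turbulent. Relative roughness ε/D = 5.2e-05/0.0406 = 0.00128. Haaland: 1/√f = -1.8 log₁₀[(0.00128/3.7)^1.11 + 6.9/5341] = -1.8 log₁₀[0.000144 + 0.00129] = 5.117, so f = 0.03819.
Darcy-Weisbach: ΔP = f(L/D)(ρV²/2) = 0.03819·(641/0.0406)·(988·0.08561²/2) = 0.03819·1.579e+04·3.621 = 2183 Pa.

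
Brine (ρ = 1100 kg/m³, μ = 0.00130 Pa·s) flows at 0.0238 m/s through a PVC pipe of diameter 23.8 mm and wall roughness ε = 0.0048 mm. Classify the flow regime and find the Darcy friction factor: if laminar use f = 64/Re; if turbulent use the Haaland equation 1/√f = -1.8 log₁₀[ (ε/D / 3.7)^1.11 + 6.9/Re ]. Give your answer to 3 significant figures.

f ≈ 0.134

Re = ρVD/μ = 1100·0.0238·0.0238/0.0013 = 479.3.
Re < 2300 → laminar, so f = 64/Re = 0.1335 (roughness is irrelevant in laminar flow).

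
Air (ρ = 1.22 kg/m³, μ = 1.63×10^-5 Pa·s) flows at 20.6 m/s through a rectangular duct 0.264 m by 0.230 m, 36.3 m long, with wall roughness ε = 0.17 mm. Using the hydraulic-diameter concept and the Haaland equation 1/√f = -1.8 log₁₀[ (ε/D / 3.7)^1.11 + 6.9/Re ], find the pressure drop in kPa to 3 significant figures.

ΔP ≈ 0.722 kPa

Hydraulic diameter D_h = 4A/P = 4·(0.264·0.23)/(2·(0.264+0.23)) = 0.2429/0.988 = 0.2458 m.
Re = ρVD_h/μ = 1.22·20.6·0.2458/1.63e-05 = 3.79e+05.
ε/D_h = 0.00017/0.2458 = 0.000692; Haaland gives 1/√f = -1.8 log₁₀[7.27e-05+1.82e-05] = 7.275, so f = 0.0189.
ΔP = f(L/D_h)(ρV²/2) = 0.0189·36.3/0.2458·258.9 = 722.3 Pa.
ΔP = 0.722 kPa.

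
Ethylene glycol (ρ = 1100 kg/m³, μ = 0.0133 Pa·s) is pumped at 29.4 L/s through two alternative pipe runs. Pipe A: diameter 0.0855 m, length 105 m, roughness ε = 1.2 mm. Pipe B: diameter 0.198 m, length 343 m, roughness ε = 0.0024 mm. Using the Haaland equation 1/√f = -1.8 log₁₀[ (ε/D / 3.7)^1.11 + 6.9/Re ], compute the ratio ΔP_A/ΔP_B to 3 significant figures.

Pipe A: V = Q/A = 0.0294/0.005741 = 5.121 m/s; Re = 3.621e+04; ε/D = 0.014; Haaland → f = 0.04399; ΔP_A = f(L/D)(ρV²/2) = 7.791e+05 Pa.
Pipe B: V = Q/A = 0.0294/0.03079 = 0.9548 m/s; Re = 1.564e+04; ε/D = 1.21e-05; Haaland → f = 0.02743; ΔP_B = f(L/D)(ρV²/2) = 2.383e+04 Pa.
ΔP_A/ΔP_B = 7.791e+05/2.383e+04 = 32.7.

ΔP_A/ΔP_B ≈ 32.7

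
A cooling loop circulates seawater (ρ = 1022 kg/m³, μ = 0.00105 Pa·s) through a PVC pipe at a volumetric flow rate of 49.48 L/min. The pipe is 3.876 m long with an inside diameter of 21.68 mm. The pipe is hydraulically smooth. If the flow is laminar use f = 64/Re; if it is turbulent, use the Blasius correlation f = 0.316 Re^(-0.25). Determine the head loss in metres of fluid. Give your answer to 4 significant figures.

h_f ≈ 0.9752 m

Q = 49.48 L/min = 49.48/60000 = 0.0008247 m³/s.
Cross-sectional area A = πD²/4 = π(0.02168)²/4 = 0.0003692 m²; mean velocity V = Q/A = 0.0008247/0.0003692 = 2.234 m/s.
Reynolds number Re = ρVD/μ = 1022 · 2.234 · 0.02168 / 0.00105 = 4.714e+04.
Re > 4000 → turbulent. Smooth-pipe (Blasius): f = 0.316 Re^(-0.25) = 0.316/(4.714e+04)^0.25 = 0.02145.
Darcy-Weisbach: ΔP = f(L/D)(ρV²/2) = 0.02145·(3.876/0.02168)·(1022·2.234²/2) = 0.02145·178.8·2550 = 9777 Pa.
Head loss h_f = ΔP/(ρg) = 9777/(1022·9.81) = 0.9752 m.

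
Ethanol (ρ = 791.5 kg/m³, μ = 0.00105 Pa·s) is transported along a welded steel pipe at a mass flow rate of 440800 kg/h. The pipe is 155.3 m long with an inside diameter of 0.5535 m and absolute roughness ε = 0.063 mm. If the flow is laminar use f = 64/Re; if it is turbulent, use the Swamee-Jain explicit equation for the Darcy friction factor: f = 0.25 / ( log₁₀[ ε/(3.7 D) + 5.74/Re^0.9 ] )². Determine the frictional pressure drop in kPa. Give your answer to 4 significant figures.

ṁ = 440800 kg/h = 440800/3600 = 122.4 kg/s.
A = πD²/4 = π(0.5535)²/4 = 0.2406 m²; mean velocity V = ṁ/(ρA) = 122.4/(791.5 · 0.2406) = 0.6429 m/s.
Reynolds number Re = ρVD/μ = 791.5 · 0.6429 · 0.5535 / 0.00105 = 2.683e+05.
Re > 4000 → turbulent. Relative roughness ε/D = 6.3e-05/0.5535 = 0.000114. Swamee-Jain: f = 0.25/(log₁₀[0.000114/3.7 + 5.74/2.683e+05^0.9])² = 0.25/(log₁₀[3.08e-05 + 7.47e-05])² = 0.25/(-3.977)² = 0.01581.
Darcy-Weisbach: ΔP = f(L/D)(ρV²/2) = 0.01581·(155.3/0.5535)·(791.5·0.6429²/2) = 0.01581·280.6·163.6 = 725.5 Pa.
ΔP = 725.5 Pa = 0.7255 kPa.

ΔP ≈ 0.7255 kPa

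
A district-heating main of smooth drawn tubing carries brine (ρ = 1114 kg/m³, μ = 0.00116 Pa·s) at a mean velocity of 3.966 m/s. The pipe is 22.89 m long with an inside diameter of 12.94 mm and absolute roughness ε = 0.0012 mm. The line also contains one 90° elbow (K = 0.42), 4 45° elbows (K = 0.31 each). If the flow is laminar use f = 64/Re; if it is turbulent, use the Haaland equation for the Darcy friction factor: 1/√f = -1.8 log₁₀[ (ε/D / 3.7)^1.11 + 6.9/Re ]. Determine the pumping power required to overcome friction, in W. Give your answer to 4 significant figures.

Reynolds number Re = ρVD/μ = 1114 · 3.966 · 0.01294 / 0.00116 = 4.928e+04.
Re > 4000 → turbulent. Relative roughness ε/D = 1.2e-06/0.01294 = 9.27e-05. Haaland: 1/√f = -1.8 log₁₀[(9.27e-05/3.7)^1.11 + 6.9/4.928e+04] = -1.8 log₁₀[7.82e-06 + 0.00014] = 6.894, so f = 0.02104.
Total minor-loss coefficient ΣK = 1·0.42 + 4·0.31 = 1.66.
ΔP = [f·L/D + ΣK]·(ρV²/2) = [0.02104·22.89/0.01294 + 1.66]·(1114·3.966²/2) = [37.21 + 1.66]·8761 = 3.406e+05 Pa.
Q = V·A = 3.966·0.0001315 = 0.0005216 m³/s.
Pumping power P = QΔP = 0.0005216·3.406e+05 = 177.64 W = 177.6 W.

P ≈ 177.6 W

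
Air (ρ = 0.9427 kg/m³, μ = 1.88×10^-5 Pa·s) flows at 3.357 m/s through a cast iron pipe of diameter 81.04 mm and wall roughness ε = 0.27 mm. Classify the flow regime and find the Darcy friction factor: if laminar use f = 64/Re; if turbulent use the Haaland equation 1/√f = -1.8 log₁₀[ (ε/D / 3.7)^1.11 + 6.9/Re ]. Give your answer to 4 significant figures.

f ≈ 0.03350

Re = ρVD/μ = 0.9427·3.357·0.08104/1.88e-05 = 1.364e+04.
Re > 4000 → turbulent. ε/D = 0.00027/0.08104 = 0.00333; Haaland: 1/√f = -1.8 log₁₀[0.000416 + 0.000506] = 5.463, so f = 0.0335.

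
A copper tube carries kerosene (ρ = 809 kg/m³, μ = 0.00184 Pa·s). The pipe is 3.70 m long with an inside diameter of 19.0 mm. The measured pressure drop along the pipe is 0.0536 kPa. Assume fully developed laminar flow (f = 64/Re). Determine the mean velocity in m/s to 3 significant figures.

For laminar flow, f = 64/Re with Re = ρVD/μ, so Darcy-Weisbach reduces to ΔP = 32μLV/D². Solving for V: V = ΔP·D²/(32μL) = 53.6·(0.019)²/(32·0.00184·3.7) = 0.08882 m/s.
Check: Re = ρVD/μ = 809·0.08882·0.019/0.00184 = 742 < 2300, so the laminar assumption holds.

V ≈ 0.0888 m/s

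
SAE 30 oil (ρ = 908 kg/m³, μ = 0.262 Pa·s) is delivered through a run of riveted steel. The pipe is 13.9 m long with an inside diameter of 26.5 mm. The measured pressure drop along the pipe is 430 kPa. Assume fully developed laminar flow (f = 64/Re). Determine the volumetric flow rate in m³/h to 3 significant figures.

For laminar flow, f = 64/Re with Re = ρVD/μ, so Darcy-Weisbach reduces to ΔP = 32μLV/D². Solving for V: V = ΔP·D²/(32μL) = 4.3e+05·(0.0265)²/(32·0.262·13.9) = 2.591 m/s.
Check: Re = ρVD/μ = 908·2.591·0.0265/0.262 = 238 < 2300, so the laminar assumption holds.
Q = V·A = 2.591·(π/4·0.0265²) = 0.001429 m³/s = 5.14 m³/h.

Q ≈ 5.14 m³/h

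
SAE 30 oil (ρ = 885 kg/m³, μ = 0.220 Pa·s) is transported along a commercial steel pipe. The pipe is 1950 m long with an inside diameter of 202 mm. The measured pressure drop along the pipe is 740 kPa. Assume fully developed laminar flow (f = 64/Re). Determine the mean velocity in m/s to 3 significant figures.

For laminar flow, f = 64/Re with Re = ρVD/μ, so Darcy-Weisbach reduces to ΔP = 32μLV/D². Solving for V: V = ΔP·D²/(32μL) = 7.4e+05·(0.202)²/(32·0.22·1950) = 2.2 m/s.
Check: Re = ρVD/μ = 885·2.2·0.202/0.22 = 1787 < 2300, so the laminar assumption holds.

V ≈ 2.20 m/s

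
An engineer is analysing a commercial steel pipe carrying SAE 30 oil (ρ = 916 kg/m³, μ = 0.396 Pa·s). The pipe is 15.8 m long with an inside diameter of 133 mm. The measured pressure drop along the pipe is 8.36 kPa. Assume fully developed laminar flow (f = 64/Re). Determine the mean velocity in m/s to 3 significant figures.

V ≈ 0.739 m/s

For laminar flow, f = 64/Re with Re = ρVD/μ, so Darcy-Weisbach reduces to ΔP = 32μLV/D². Solving for V: V = ΔP·D²/(32μL) = 8360·(0.133)²/(32·0.396·15.8) = 0.7386 m/s.
Check: Re = ρVD/μ = 916·0.7386·0.133/0.396 = 227.2 < 2300, so the laminar assumption holds.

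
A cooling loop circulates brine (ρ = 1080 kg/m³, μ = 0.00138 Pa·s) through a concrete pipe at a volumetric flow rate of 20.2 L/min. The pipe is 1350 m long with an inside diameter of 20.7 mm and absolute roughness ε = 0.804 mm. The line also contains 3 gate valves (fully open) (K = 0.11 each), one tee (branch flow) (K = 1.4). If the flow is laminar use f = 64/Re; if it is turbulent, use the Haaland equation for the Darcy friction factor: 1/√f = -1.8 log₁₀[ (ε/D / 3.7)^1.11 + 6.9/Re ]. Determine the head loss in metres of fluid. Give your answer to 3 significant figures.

Q = 20.2 L/min = 20.2/60000 = 0.0003367 m³/s.
Cross-sectional area A = πD²/4 = π(0.0207)²/4 = 0.0003365 m²; mean velocity V = Q/A = 0.0003367/0.0003365 = 1 m/s.
Reynolds number Re = ρVD/μ = 1080 · 1 · 0.0207 / 0.00138 = 1.621e+04.
Re > 4000 → turbulent. Relative roughness ε/D = 0.000804/0.0207 = 0.0388. Haaland: 1/√f = -1.8 log₁₀[(0.0388/3.7)^1.11 + 6.9/1.621e+04] = -1.8 log₁₀[0.00636 + 0.000426] = 3.903, so f = 0.06564.
Total minor-loss coefficient ΣK = 3·0.11 + 1·1.4 = 1.73.
ΔP = [f·L/D + ΣK]·(ρV²/2) = [0.06564·1350/0.0207 + 1.73]·(1080·1²/2) = [4281 + 1.73]·540.4 = 2.314e+06 Pa.
Head loss h_f = ΔP/(ρg) = 2.314e+06/(1080·9.81) = 218 m.

h_f ≈ 218 m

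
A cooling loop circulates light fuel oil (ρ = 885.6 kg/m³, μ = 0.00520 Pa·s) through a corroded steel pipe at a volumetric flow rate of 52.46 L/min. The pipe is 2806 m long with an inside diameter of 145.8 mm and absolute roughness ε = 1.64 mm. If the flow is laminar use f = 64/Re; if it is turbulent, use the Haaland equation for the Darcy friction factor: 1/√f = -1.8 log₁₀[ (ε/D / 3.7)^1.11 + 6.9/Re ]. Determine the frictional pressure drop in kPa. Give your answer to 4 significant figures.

Q = 52.46 L/min = 52.46/60000 = 0.0008743 m³/s.
Cross-sectional area A = πD²/4 = π(0.1458)²/4 = 0.0167 m²; mean velocity V = Q/A = 0.0008743/0.0167 = 0.05237 m/s.
Reynolds number Re = ρVD/μ = 885.6 · 0.05237 · 0.1458 / 0.0052 = 1300.
Re < 2300 → laminar flow, so f = 64/Re = 64/1300 = 0.04922 (the turbulent correlation is not needed).
Darcy-Weisbach: ΔP = f(L/D)(ρV²/2) = 0.04922·(2806/0.1458)·(885.6·0.05237²/2) = 0.04922·1.925e+04·1.214 = 1150 Pa.
ΔP = 1150 Pa = 1.150 kPa.

ΔP ≈ 1.150 kPa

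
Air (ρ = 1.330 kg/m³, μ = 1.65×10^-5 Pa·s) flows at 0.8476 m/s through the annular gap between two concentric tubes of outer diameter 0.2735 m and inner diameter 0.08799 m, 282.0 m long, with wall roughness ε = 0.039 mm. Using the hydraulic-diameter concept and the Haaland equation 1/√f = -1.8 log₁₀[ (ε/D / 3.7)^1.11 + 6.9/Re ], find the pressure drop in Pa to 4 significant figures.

ΔP ≈ 21.24 Pa

Hydraulic diameter D_h = 4A/P = D_o - D_i = 0.2735 - 0.08799 = 0.1855 m.
Re = ρVD_h/μ = 1.33·0.8476·0.1855/1.65e-05 = 1.267e+04.
ε/D_h = 3.9e-05/0.1855 = 0.00021; Haaland gives 1/√f = -1.8 log₁₀[1.94e-05+0.000544] = 5.848, so f = 0.02924.
ΔP = f(L/D_h)(ρV²/2) = 0.02924·282/0.1855·0.4778 = 21.24 Pa.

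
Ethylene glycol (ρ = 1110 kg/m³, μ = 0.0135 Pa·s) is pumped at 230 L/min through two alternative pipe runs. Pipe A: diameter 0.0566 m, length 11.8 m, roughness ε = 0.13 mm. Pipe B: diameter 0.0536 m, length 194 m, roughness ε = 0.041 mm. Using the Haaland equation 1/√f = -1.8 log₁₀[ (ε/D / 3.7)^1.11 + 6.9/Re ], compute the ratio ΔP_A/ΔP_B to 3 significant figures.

ΔP_A/ΔP_B ≈ 0.0494

Pipe A: V = Q/A = 0.003833/0.002516 = 1.524 m/s; Re = 7090; ε/D = 0.0023; Haaland → f = 0.03661; ΔP_A = f(L/D)(ρV²/2) = 9832 Pa.
Pipe B: V = Q/A = 0.003833/0.002256 = 1.699 m/s; Re = 7487; ε/D = 0.000765; Haaland → f = 0.03432; ΔP_B = f(L/D)(ρV²/2) = 1.99e+05 Pa.
ΔP_A/ΔP_B = 9832/1.99e+05 = 0.0494.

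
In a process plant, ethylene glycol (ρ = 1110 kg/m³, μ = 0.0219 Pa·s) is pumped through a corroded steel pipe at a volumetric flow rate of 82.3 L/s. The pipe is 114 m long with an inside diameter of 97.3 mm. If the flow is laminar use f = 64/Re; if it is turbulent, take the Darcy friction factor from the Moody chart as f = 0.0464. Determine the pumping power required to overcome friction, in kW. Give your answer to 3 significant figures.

P ≈ 304 kW

Q = 82.3 L/s = 82.3/1000 = 0.0823 m³/s.
Cross-sectional area A = πD²/4 = π(0.0973)²/4 = 0.007436 m²; mean velocity V = Q/A = 0.0823/0.007436 = 11.07 m/s.
Reynolds number Re = ρVD/μ = 1110 · 11.07 · 0.0973 / 0.0219 = 5.459e+04.
Re > 4000 → turbulent; use the Moody-chart value f = 0.0464.
Darcy-Weisbach: ΔP = f(L/D)(ρV²/2) = 0.0464·(114/0.0973)·(1110·11.07²/2) = 0.0464·1172·6.799e+04 = 3.696e+06 Pa.
Pumping power P = QΔP = 0.0823·3.696e+06 = 304200 W = 304 kW.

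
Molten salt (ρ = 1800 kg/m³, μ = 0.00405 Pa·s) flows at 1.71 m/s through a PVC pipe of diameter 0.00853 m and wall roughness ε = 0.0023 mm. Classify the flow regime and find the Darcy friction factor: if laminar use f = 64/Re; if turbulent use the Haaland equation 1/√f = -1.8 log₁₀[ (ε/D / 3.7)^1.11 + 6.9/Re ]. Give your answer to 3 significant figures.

f ≈ 0.0352

Re = ρVD/μ = 1800·1.71·0.00853/0.00405 = 6483.
Re > 4000 → turbulent. ε/D = 2.3e-06/0.00853 = 0.00027; Haaland: 1/√f = -1.8 log₁₀[2.56e-05 + 0.00106] = 5.333, so f = 0.03516.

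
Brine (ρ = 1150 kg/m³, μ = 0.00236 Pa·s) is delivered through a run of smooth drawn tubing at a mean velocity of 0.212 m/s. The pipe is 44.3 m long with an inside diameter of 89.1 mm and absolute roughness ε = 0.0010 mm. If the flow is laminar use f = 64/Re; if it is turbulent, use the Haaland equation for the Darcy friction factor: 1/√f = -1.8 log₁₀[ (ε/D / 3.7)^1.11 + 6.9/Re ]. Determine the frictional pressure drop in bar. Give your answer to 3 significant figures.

ΔP ≈ 0.00406 bar

Reynolds number Re = ρVD/μ = 1150 · 0.212 · 0.0891 / 0.00236 = 9204.
Re > 4000 → turbulent. Relative roughness ε/D = 1e-06/0.0891 = 1.12e-05. Haaland: 1/√f = -1.8 log₁₀[(1.12e-05/3.7)^1.11 + 6.9/9204] = -1.8 log₁₀[7.5e-07 + 0.00075] = 5.624, so f = 0.03161.
Darcy-Weisbach: ΔP = f(L/D)(ρV²/2) = 0.03161·(44.3/0.0891)·(1150·0.212²/2) = 0.03161·497.2·25.84 = 406.2 Pa.
ΔP = 406.2 Pa = 0.00406 bar.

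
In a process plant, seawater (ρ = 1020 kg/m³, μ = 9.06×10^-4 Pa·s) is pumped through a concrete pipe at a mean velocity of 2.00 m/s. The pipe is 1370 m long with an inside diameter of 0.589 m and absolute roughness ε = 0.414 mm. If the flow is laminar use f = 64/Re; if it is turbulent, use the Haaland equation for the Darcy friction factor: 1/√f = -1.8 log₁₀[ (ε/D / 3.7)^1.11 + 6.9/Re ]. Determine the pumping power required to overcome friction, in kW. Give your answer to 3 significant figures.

Reynolds number Re = ρVD/μ = 1020 · 2 · 0.589 / 0.000906 = 1.326e+06.
Re > 4000 → turbulent. Relative roughness ε/D = 0.000414/0.589 = 0.000703. Haaland: 1/√f = -1.8 log₁₀[(0.000703/3.7)^1.11 + 6.9/1.326e+06] = -1.8 log₁₀[7.4e-05 + 5.2e-06] = 7.382, so f = 0.01835.
Darcy-Weisbach: ΔP = f(L/D)(ρV²/2) = 0.01835·(1370/0.589)·(1020·2²/2) = 0.01835·2326·2040 = 8.707e+04 Pa.
Q = V·A = 2·0.2725 = 0.5449 m³/s.
Pumping power P = QΔP = 0.5449·8.707e+04 = 47450 W = 47.4 kW.

P ≈ 47.4 kW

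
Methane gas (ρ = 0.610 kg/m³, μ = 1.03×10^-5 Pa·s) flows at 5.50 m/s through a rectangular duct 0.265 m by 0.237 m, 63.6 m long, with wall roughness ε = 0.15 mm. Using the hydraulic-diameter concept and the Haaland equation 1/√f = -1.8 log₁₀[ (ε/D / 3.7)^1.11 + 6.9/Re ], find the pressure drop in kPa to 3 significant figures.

ΔP ≈ 0.0492 kPa

Hydraulic diameter D_h = 4A/P = 4·(0.265·0.237)/(2·(0.265+0.237)) = 0.2512/1.004 = 0.2502 m.
Re = ρVD_h/μ = 0.61·5.5·0.2502/1.03e-05 = 8.15e+04.
ε/D_h = 0.00015/0.2502 = 0.000599; Haaland gives 1/√f = -1.8 log₁₀[6.2e-05+8.47e-05] = 6.9, so f = 0.021.
ΔP = f(L/D_h)(ρV²/2) = 0.021·63.6/0.2502·9.226 = 49.25 Pa.
ΔP = 0.0492 kPa.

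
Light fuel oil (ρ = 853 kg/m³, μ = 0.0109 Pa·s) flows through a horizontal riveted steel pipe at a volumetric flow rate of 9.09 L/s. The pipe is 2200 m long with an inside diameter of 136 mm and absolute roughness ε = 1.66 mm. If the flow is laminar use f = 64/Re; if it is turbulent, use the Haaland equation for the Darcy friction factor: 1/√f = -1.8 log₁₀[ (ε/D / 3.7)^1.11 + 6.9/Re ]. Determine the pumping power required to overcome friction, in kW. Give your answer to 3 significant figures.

Q = 9.09 L/s = 9.09/1000 = 0.00909 m³/s.
Cross-sectional area A = πD²/4 = π(0.136)²/4 = 0.01453 m²; mean velocity V = Q/A = 0.00909/0.01453 = 0.6257 m/s.
Reynolds number Re = ρVD/μ = 853 · 0.6257 · 0.136 / 0.0109 = 6660.
Re > 4000 → turbulent. Relative roughness ε/D = 0.00166/0.136 = 0.0122. Haaland: 1/√f = -1.8 log₁₀[(0.0122/3.7)^1.11 + 6.9/6660] = -1.8 log₁₀[0.00176 + 0.00104] = 4.596, so f = 0.04733.
Darcy-Weisbach: ΔP = f(L/D)(ρV²/2) = 0.04733·(2200/0.136)·(853·0.6257²/2) = 0.04733·1.618e+04·167 = 1.279e+05 Pa.
Pumping power P = QΔP = 0.00909·1.279e+05 = 1162 W = 1.16 kW.

P ≈ 1.16 kW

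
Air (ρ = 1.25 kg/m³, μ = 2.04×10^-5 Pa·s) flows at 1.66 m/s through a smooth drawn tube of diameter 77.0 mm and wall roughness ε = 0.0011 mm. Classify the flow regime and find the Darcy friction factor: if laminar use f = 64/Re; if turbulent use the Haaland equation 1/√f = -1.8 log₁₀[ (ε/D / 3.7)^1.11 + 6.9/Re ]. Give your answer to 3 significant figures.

Re = ρVD/μ = 1.25·1.66·0.077/2.04e-05 = 7832.
Re > 4000 → turbulent. ε/D = 1.1e-06/0.077 = 1.43e-05; Haaland: 1/√f = -1.8 log₁₀[9.8e-07 + 0.000881] = 5.498, so f = 0.03308.

f ≈ 0.0331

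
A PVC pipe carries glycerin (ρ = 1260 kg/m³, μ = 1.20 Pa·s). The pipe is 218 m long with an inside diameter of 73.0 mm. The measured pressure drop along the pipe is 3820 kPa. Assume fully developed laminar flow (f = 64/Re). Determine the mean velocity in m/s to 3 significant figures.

For laminar flow, f = 64/Re with Re = ρVD/μ, so Darcy-Weisbach reduces to ΔP = 32μLV/D². Solving for V: V = ΔP·D²/(32μL) = 3.82e+06·(0.073)²/(32·1.2·218) = 2.432 m/s.
Check: Re = ρVD/μ = 1260·2.432·0.073/1.2 = 186.4 < 2300, so the laminar assumption holds.

V ≈ 2.43 m/s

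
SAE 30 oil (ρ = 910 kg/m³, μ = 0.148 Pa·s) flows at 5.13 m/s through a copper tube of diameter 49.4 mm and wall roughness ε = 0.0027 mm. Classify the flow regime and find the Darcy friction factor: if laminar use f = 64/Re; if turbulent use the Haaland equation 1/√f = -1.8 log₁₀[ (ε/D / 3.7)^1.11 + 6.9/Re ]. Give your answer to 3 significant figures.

Re = ρVD/μ = 910·5.13·0.0494/0.148 = 1558.
Re < 2300 → laminar, so f = 64/Re = 0.04107 (roughness is irrelevant in laminar flow).

f ≈ 0.0411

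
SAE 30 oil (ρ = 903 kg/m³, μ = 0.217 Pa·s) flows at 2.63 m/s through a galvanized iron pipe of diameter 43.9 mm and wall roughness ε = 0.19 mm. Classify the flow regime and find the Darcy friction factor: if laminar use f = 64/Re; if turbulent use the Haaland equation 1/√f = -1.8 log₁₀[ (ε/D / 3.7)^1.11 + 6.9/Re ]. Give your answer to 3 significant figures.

Re = ρVD/μ = 903·2.63·0.0439/0.217 = 480.5.
Re < 2300 → laminar, so f = 64/Re = 0.1332 (roughness is irrelevant in laminar flow).

f ≈ 0.133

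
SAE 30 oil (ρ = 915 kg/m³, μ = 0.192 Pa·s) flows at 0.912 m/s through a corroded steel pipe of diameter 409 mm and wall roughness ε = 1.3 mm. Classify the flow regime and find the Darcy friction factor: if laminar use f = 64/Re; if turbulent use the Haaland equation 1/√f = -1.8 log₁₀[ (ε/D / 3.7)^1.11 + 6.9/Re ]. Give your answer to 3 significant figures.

Re = ρVD/μ = 915·0.912·0.409/0.192 = 1778.
Re < 2300 → laminar, so f = 64/Re = 0.036 (roughness is irrelevant in laminar flow).

f ≈ 0.0360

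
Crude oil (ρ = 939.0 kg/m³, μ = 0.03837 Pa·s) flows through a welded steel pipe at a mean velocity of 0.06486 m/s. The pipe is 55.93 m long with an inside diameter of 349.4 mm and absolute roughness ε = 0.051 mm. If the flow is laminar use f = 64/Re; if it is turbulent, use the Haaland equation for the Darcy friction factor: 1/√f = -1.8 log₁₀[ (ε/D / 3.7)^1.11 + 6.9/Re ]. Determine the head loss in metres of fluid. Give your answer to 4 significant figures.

Reynolds number Re = ρVD/μ = 939 · 0.06486 · 0.3494 / 0.0384 = 554.6.
Re < 2300 → laminar flow, so f = 64/Re = 64/554.6 = 0.1154 (the turbulent correlation is not needed).
Darcy-Weisbach: ΔP = f(L/D)(ρV²/2) = 0.1154·(55.93/0.3494)·(939·0.06486²/2) = 0.1154·160.1·1.975 = 36.49 Pa.
Head loss h_f = ΔP/(ρg) = 36.49/(939·9.81) = 0.003961 m.

h_f ≈ 0.003961 m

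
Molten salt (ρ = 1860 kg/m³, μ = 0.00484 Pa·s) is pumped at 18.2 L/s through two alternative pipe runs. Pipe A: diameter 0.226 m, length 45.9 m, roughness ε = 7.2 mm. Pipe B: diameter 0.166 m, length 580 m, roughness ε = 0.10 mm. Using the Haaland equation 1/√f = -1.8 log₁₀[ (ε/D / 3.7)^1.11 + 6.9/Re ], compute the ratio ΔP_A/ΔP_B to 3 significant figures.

Pipe A: V = Q/A = 0.0182/0.04011 = 0.4537 m/s; Re = 3.94e+04; ε/D = 0.0319; Haaland → f = 0.0595; ΔP_A = f(L/D)(ρV²/2) = 2313 Pa.
Pipe B: V = Q/A = 0.0182/0.02164 = 0.8409 m/s; Re = 5.365e+04; ε/D = 0.000602; Haaland → f = 0.02232; ΔP_B = f(L/D)(ρV²/2) = 5.128e+04 Pa.
ΔP_A/ΔP_B = 2313/5.128e+04 = 0.0451.

ΔP_A/ΔP_B ≈ 0.0451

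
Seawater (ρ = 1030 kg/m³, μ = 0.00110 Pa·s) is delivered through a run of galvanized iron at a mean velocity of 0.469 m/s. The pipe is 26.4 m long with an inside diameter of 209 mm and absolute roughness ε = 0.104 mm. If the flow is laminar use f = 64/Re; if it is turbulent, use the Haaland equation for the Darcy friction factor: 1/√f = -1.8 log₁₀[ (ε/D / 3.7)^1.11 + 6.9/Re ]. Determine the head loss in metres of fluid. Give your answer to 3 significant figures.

Reynolds number Re = ρVD/μ = 1030 · 0.469 · 0.209 / 0.0011 = 9.178e+04.
Re > 4000 → turbulent. Relative roughness ε/D = 0.000104/0.209 = 0.000498. Haaland: 1/√f = -1.8 log₁₀[(0.000498/3.7)^1.11 + 6.9/9.178e+04] = -1.8 log₁₀[5.04e-05 + 7.52e-05] = 7.022, so f = 0.02028.
Darcy-Weisbach: ΔP = f(L/D)(ρV²/2) = 0.02028·(26.4/0.209)·(1030·0.469²/2) = 0.02028·126.3·113.3 = 290.2 Pa.
Head loss h_f = ΔP/(ρg) = 290.2/(1030·9.81) = 0.0287 m.

h_f ≈ 0.0287 m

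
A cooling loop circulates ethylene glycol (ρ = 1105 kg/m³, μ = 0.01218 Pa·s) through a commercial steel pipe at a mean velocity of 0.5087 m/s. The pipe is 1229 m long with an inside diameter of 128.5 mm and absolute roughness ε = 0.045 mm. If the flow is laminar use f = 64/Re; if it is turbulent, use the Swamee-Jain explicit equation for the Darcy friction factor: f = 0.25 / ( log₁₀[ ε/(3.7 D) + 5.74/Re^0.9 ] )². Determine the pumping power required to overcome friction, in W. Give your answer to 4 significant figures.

Reynolds number Re = ρVD/μ = 1105 · 0.5087 · 0.1285 / 0.0122 = 5930.
Re > 4000 → turbulent. Relative roughness ε/D = 4.5e-05/0.1285 = 0.00035. Swamee-Jain: f = 0.25/(log₁₀[0.00035/3.7 + 5.74/5930^0.9])² = 0.25/(log₁₀[9.46e-05 + 0.00231])² = 0.25/(-2.619)² = 0.03644.
Darcy-Weisbach: ΔP = f(L/D)(ρV²/2) = 0.03644·(1229/0.1285)·(1105·0.5087²/2) = 0.03644·9564·143 = 4.982e+04 Pa.
Q = V·A = 0.5087·0.01297 = 0.006597 m³/s.
Pumping power P = QΔP = 0.006597·4.982e+04 = 328.70 W = 328.7 W.

P ≈ 328.7 W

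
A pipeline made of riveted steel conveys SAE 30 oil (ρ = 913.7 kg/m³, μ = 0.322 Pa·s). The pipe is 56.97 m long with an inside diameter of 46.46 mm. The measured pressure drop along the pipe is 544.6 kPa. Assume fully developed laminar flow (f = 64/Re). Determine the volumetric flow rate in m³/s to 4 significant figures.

For laminar flow, f = 64/Re with Re = ρVD/μ, so Darcy-Weisbach reduces to ΔP = 32μLV/D². Solving for V: V = ΔP·D²/(32μL) = 5.446e+05·(0.04646)²/(32·0.322·56.97) = 2.003 m/s.
Check: Re = ρVD/μ = 913.7·2.003·0.04646/0.322 = 264 < 2300, so the laminar assumption holds.
Q = V·A = 2.003·(π/4·0.04646²) = 0.003395 m³/s = 0.003395 m³/s.

Q ≈ 0.003395 m³/s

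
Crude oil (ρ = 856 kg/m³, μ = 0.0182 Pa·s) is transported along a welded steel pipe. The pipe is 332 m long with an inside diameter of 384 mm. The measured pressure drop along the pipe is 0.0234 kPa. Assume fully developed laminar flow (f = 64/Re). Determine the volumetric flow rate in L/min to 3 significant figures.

For laminar flow, f = 64/Re with Re = ρVD/μ, so Darcy-Weisbach reduces to ΔP = 32μLV/D². Solving for V: V = ΔP·D²/(32μL) = 23.4·(0.384)²/(32·0.0182·332) = 0.01785 m/s.
Check: Re = ρVD/μ = 856·0.01785·0.384/0.0182 = 322.3 < 2300, so the laminar assumption holds.
Q = V·A = 0.01785·(π/4·0.384²) = 0.002067 m³/s = 124 L/min.

Q ≈ 124 L/min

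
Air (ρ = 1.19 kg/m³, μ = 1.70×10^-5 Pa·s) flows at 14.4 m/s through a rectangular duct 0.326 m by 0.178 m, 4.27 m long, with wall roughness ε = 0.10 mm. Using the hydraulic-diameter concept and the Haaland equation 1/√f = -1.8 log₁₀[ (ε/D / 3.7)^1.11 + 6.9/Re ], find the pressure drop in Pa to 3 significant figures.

Hydraulic diameter D_h = 4A/P = 4·(0.326·0.178)/(2·(0.326+0.178)) = 0.2321/1.008 = 0.2303 m.
Re = ρVD_h/μ = 1.19·14.4·0.2303/1.7e-05 = 2.321e+05.
ε/D_h = 0.0001/0.2303 = 0.000434; Haaland gives 1/√f = -1.8 log₁₀[4.34e-05+2.97e-05] = 7.445, so f = 0.01804.
ΔP = f(L/D_h)(ρV²/2) = 0.01804·4.27/0.2303·123.4 = 41.28 Pa.

ΔP ≈ 41.3 Pa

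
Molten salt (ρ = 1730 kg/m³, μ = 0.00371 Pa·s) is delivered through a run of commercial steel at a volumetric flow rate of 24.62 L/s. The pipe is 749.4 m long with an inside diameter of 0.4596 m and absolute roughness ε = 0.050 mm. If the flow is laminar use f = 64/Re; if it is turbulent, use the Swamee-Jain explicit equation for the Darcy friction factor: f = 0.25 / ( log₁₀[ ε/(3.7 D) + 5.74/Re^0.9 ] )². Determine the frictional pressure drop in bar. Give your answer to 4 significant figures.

Q = 24.62 L/s = 24.62/1000 = 0.02462 m³/s.
Cross-sectional area A = πD²/4 = π(0.4596)²/4 = 0.1659 m²; mean velocity V = Q/A = 0.02462/0.1659 = 0.1484 m/s.
Reynolds number Re = ρVD/μ = 1730 · 0.1484 · 0.4596 / 0.00371 = 3.18e+04.
Re > 4000 → turbulent. Relative roughness ε/D = 5e-05/0.4596 = 0.000109. Swamee-Jain: f = 0.25/(log₁₀[0.000109/3.7 + 5.74/3.18e+04^0.9])² = 0.25/(log₁₀[2.94e-05 + 0.000509])² = 0.25/(-3.269)² = 0.0234.
Darcy-Weisbach: ΔP = f(L/D)(ρV²/2) = 0.0234·(749.4/0.4596)·(1730·0.1484²/2) = 0.0234·1631·19.05 = 726.7 Pa.
ΔP = 726.7 Pa = 0.007267 bar.

ΔP ≈ 0.007267 bar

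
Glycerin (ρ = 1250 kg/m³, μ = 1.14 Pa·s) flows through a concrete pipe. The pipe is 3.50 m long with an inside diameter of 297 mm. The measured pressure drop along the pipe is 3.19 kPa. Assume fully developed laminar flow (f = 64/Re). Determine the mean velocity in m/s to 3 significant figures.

V ≈ 2.20 m/s

For laminar flow, f = 64/Re with Re = ρVD/μ, so Darcy-Weisbach reduces to ΔP = 32μLV/D². Solving for V: V = ΔP·D²/(32μL) = 3190·(0.297)²/(32·1.14·3.5) = 2.204 m/s.
Check: Re = ρVD/μ = 1250·2.204·0.297/1.14 = 717.7 < 2300, so the laminar assumption holds.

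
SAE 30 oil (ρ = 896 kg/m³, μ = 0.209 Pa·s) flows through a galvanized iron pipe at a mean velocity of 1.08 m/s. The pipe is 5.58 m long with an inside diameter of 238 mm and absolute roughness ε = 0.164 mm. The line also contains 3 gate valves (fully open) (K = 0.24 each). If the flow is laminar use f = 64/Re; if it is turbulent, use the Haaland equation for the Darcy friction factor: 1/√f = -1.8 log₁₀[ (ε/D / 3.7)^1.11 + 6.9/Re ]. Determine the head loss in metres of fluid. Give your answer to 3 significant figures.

Reynolds number Re = ρVD/μ = 896 · 1.08 · 0.238 / 0.209 = 1102.
Re < 2300 → laminar flow, so f = 64/Re = 64/1102 = 0.05808 (the turbulent correlation is not needed).
Total minor-loss coefficient ΣK = 3·0.24 = 0.72.
ΔP = [f·L/D + ΣK]·(ρV²/2) = [0.05808·5.58/0.238 + 0.72]·(896·1.08²/2) = [1.362 + 0.72]·522.5 = 1088 Pa.
Head loss h_f = ΔP/(ρg) = 1088/(896·9.81) = 0.124 m.

h_f ≈ 0.124 m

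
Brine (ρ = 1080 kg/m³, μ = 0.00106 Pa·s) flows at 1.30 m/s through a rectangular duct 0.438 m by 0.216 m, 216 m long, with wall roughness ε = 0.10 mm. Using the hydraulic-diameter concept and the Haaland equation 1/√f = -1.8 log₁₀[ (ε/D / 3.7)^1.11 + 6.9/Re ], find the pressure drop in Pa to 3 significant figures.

Hydraulic diameter D_h = 4A/P = 4·(0.438·0.216)/(2·(0.438+0.216)) = 0.3784/1.308 = 0.2893 m.
Re = ρVD_h/μ = 1080·1.3·0.2893/0.00106 = 3.832e+05.
ε/D_h = 0.0001/0.2893 = 0.000346; Haaland gives 1/√f = -1.8 log₁₀[3.37e-05+1.8e-05] = 7.716, so f = 0.0168.
ΔP = f(L/D_h)(ρV²/2) = 0.0168·216/0.2893·912.6 = 1.144e+04 Pa.

ΔP ≈ 11400 Pa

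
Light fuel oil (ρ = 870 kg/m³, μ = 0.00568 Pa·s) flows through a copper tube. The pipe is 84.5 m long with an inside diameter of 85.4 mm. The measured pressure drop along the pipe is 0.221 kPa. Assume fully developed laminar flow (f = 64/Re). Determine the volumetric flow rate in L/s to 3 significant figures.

For laminar flow, f = 64/Re with Re = ρVD/μ, so Darcy-Weisbach reduces to ΔP = 32μLV/D². Solving for V: V = ΔP·D²/(32μL) = 221·(0.0854)²/(32·0.00568·84.5) = 0.1049 m/s.
Check: Re = ρVD/μ = 870·0.1049·0.0854/0.00568 = 1373 < 2300, so the laminar assumption holds.
Q = V·A = 0.1049·(π/4·0.0854²) = 0.0006011 m³/s = 0.601 L/s.

Q ≈ 0.601 L/s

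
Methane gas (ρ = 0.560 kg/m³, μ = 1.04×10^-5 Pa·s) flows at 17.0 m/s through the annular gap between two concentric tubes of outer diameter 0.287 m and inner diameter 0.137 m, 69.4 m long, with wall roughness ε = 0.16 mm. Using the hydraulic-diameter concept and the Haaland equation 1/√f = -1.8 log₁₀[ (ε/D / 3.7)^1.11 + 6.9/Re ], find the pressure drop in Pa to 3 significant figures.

Hydraulic diameter D_h = 4A/P = D_o - D_i = 0.287 - 0.137 = 0.15 m.
Re = ρVD_h/μ = 0.56·17·0.15/1.04e-05 = 1.373e+05.
ε/D_h = 0.00016/0.15 = 0.00107; Haaland gives 1/√f = -1.8 log₁₀[0.000118+5.03e-05] = 6.795, so f = 0.02166.
ΔP = f(L/D_h)(ρV²/2) = 0.02166·69.4/0.15·80.92 = 810.8 Pa.

ΔP ≈ 811 Pa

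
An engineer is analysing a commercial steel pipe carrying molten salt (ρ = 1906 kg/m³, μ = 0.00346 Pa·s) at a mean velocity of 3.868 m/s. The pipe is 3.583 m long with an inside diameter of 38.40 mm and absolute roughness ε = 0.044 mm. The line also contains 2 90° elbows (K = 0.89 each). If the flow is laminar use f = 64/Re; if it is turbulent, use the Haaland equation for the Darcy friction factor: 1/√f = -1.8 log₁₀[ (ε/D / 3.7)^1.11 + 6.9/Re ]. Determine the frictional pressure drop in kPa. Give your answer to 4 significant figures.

ΔP ≈ 55.79 kPa

Reynolds number Re = ρVD/μ = 1906 · 3.868 · 0.0384 / 0.00346 = 8.182e+04.
Re > 4000 → turbulent. Relative roughness ε/D = 4.4e-05/0.0384 = 0.00115. Haaland: 1/√f = -1.8 log₁₀[(0.00115/3.7)^1.11 + 6.9/8.182e+04] = -1.8 log₁₀[0.000127 + 8.43e-05] = 6.614, so f = 0.02286.
Total minor-loss coefficient ΣK = 2·0.89 = 1.78.
ΔP = [f·L/D + ΣK]·(ρV²/2) = [0.02286·3.583/0.0384 + 1.78]·(1906·3.868²/2) = [2.133 + 1.78]·1.426e+04 = 5.579e+04 Pa.
ΔP = 5.579e+04 Pa = 55.79 kPa.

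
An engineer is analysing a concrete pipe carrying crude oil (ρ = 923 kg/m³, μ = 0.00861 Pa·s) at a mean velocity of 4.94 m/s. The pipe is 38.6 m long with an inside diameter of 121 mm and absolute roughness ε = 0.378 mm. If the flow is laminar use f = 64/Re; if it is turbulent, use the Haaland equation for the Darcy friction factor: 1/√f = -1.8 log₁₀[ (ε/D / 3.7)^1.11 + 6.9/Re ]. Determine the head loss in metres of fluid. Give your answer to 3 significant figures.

Reynolds number Re = ρVD/μ = 923 · 4.94 · 0.121 / 0.00861 = 6.408e+04.
Re > 4000 → turbulent. Relative roughness ε/D = 0.000378/0.121 = 0.00312. Haaland: 1/√f = -1.8 log₁₀[(0.00312/3.7)^1.11 + 6.9/6.408e+04] = -1.8 log₁₀[0.000388 + 0.000108] = 5.949, so f = 0.02825.
Darcy-Weisbach: ΔP = f(L/D)(ρV²/2) = 0.02825·(38.6/0.121)·(923·4.94²/2) = 0.02825·319·1.126e+04 = 1.015e+05 Pa.
Head loss h_f = ΔP/(ρg) = 1.015e+05/(923·9.81) = 11.2 m.

h_f ≈ 11.2 m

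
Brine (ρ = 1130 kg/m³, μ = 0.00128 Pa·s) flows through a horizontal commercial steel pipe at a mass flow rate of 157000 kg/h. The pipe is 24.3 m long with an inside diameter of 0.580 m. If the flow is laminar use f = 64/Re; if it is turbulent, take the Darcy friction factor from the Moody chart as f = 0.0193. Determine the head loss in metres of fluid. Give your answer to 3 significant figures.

ṁ = 157000 kg/h = 157000/3600 = 43.61 kg/s.
A = πD²/4 = π(0.58)²/4 = 0.2642 m²; mean velocity V = ṁ/(ρA) = 43.61/(1130 · 0.2642) = 0.1461 m/s.
Reynolds number Re = ρVD/μ = 1130 · 0.1461 · 0.58 / 0.00128 = 7.479e+04.
Re > 4000 → turbulent; use the Moody-chart value f = 0.0193.
Darcy-Weisbach: ΔP = f(L/D)(ρV²/2) = 0.0193·(24.3/0.58)·(1130·0.1461²/2) = 0.0193·41.9·12.06 = 9.748 Pa.
Head loss h_f = ΔP/(ρg) = 9.748/(1130·9.81) = 8.79×10^-4 m.

h_f ≈ 8.79×10^-4 m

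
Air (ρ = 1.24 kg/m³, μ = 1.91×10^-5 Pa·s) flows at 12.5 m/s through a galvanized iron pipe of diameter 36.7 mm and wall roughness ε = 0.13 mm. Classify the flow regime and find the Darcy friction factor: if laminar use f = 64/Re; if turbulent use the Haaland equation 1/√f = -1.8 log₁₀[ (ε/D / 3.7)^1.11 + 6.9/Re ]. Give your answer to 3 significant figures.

f ≈ 0.0307

Re = ρVD/μ = 1.24·12.5·0.0367/1.91e-05 = 2.978e+04.
Re > 4000 → turbulent. ε/D = 0.00013/0.0367 = 0.00354; Haaland: 1/√f = -1.8 log₁₀[0.000446 + 0.000232] = 5.705, so f = 0.03073.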